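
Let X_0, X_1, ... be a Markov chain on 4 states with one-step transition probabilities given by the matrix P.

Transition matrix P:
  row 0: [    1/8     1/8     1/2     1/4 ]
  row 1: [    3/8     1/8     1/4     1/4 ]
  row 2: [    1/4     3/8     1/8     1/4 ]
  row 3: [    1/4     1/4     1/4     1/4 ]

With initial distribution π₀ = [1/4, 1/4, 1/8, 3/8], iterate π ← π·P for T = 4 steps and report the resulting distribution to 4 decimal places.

t=0: π = [0.2500, 0.2500, 0.1250, 0.3750]
t=1: π = [0.2500, 0.2031, 0.2969, 0.2500]
t=2: π = [0.2441, 0.2305, 0.2754, 0.2500]
t=3: π = [0.2483, 0.2251, 0.2766, 0.2500]
t=4: π = [0.2471, 0.2254, 0.2775, 0.2500]

π = [0.2471, 0.2254, 0.2775, 0.2500]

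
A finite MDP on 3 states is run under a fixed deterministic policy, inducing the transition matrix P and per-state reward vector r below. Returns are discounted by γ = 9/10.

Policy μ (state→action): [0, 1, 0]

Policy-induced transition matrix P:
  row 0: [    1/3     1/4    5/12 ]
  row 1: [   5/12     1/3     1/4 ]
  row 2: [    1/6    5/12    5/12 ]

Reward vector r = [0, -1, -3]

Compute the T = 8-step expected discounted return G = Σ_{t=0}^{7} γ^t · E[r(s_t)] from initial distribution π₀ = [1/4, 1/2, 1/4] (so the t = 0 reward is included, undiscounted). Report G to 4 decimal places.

G = -7.8358

t=0: π = [0.2500, 0.5000, 0.2500], E[r] = -1.2500, γ^t·E[r] = -1.250000, running G = -1.250000
t=1: π = [0.3333, 0.3333, 0.3333], E[r] = -1.3333, γ^t·E[r] = -1.200000, running G = -2.450000
t=2: π = [0.3056, 0.3333, 0.3611], E[r] = -1.4167, γ^t·E[r] = -1.147500, running G = -3.597500
t=3: π = [0.3009, 0.3380, 0.3611], E[r] = -1.4213, γ^t·E[r] = -1.036125, running G = -4.633625
t=4: π = [0.3013, 0.3383, 0.3603], E[r] = -1.4194, γ^t·E[r] = -0.931247, running G = -5.564872
t=5: π = [0.3015, 0.3383, 0.3603], E[r] = -1.4191, γ^t·E[r] = -0.837951, running G = -6.402823
t=6: π = [0.3015, 0.3382, 0.3603], E[r] = -1.4191, γ^t·E[r] = -0.754172, running G = -7.156995
t=7: π = [0.3015, 0.3382, 0.3603], E[r] = -1.4191, γ^t·E[r] = -0.678760, running G = -7.835755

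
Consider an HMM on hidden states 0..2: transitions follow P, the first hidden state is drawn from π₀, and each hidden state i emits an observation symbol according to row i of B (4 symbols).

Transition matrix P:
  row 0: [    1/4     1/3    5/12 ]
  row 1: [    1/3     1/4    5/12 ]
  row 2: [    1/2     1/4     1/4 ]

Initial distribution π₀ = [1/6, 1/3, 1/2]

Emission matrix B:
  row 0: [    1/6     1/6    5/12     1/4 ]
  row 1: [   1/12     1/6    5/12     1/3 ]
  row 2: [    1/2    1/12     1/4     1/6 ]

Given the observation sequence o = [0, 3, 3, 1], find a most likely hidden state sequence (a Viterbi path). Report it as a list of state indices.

t=0: δ = [2.778e-02, 2.778e-02, 2.500e-01]  (obs o_0=0)
t=1: δ = [3.125e-02, 2.083e-02, 1.042e-02]  ψ = [2, 2, 2]  (obs o_1=3)
t=2: δ = [1.953e-03, 3.472e-03, 2.170e-03]  ψ = [0, 0, 0]  (obs o_2=3)
t=3: δ = [1.929e-04, 1.447e-04, 1.206e-04]  ψ = [1, 1, 1]  (obs o_3=1)
backtrack: best end state = 0; path = [2, 0, 1, 0]

path = [2, 0, 1, 0]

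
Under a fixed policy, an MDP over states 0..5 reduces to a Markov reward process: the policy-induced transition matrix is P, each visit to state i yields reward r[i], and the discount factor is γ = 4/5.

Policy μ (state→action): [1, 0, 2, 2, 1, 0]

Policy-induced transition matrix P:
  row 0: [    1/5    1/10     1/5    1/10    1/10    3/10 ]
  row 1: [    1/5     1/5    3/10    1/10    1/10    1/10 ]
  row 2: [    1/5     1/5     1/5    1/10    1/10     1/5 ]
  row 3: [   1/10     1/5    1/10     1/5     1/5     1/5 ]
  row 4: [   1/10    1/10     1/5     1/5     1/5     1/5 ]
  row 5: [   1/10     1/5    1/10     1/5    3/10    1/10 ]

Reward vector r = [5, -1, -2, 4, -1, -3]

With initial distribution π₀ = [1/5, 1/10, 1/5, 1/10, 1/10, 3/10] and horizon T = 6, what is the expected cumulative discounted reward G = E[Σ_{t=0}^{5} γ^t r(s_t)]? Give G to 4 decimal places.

t=0: π = [0.2000, 0.1000, 0.2000, 0.1000, 0.1000, 0.3000], E[r] = -0.1000, γ^t·E[r] = -0.100000, running G = -0.100000
t=1: π = [0.1500, 0.1700, 0.1700, 0.1500, 0.1800, 0.1800], E[r] = 0.1200, γ^t·E[r] = 0.096000, running G = -0.004000
t=2: π = [0.1490, 0.1670, 0.1840, 0.1510, 0.1690, 0.1800], E[r] = 0.1050, γ^t·E[r] = 0.067200, running G = 0.063200
t=3: π = [0.1500, 0.1682, 0.1836, 0.1500, 0.1680, 0.1802], E[r] = 0.1060, γ^t·E[r] = 0.054272, running G = 0.117472
t=4: π = [0.1502, 0.1682, 0.1838, 0.1498, 0.1678, 0.1802], E[r] = 0.1061, γ^t·E[r] = 0.043442, running G = 0.160914
t=5: π = [0.1502, 0.1682, 0.1838, 0.1498, 0.1678, 0.1802], E[r] = 0.1060, γ^t·E[r] = 0.034745, running G = 0.195659

G = 0.1957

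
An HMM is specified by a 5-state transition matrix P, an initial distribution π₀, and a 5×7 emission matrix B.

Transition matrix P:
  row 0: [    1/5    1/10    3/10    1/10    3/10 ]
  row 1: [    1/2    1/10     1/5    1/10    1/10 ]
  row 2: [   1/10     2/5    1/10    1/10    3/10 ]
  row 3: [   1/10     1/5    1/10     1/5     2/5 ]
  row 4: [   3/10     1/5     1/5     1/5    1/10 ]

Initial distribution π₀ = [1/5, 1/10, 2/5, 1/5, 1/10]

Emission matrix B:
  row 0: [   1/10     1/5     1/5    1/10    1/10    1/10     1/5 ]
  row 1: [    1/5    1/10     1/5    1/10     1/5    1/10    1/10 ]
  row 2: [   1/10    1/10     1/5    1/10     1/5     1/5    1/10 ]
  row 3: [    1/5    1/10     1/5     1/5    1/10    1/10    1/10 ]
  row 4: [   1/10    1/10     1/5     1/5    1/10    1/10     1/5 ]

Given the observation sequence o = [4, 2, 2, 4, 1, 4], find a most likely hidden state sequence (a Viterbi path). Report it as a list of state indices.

t=0: δ = [2.000e-02, 2.000e-02, 8.000e-02, 2.000e-02, 1.000e-02]  (obs o_0=4)
t=1: δ = [2.000e-03, 6.400e-03, 1.600e-03, 1.600e-03, 4.800e-03]  ψ = [1, 2, 2, 2, 2]  (obs o_1=2)
t=2: δ = [6.400e-04, 1.920e-04, 2.560e-04, 1.920e-04, 1.280e-04]  ψ = [1, 4, 1, 4, 1]  (obs o_2=2)
t=3: δ = [1.280e-05, 2.048e-05, 3.840e-05, 6.400e-06, 1.920e-05]  ψ = [0, 2, 0, 0, 0]  (obs o_3=4)
t=4: δ = [2.048e-06, 1.536e-06, 4.096e-07, 3.840e-07, 1.152e-06]  ψ = [1, 2, 1, 2, 2]  (obs o_4=1)
t=5: δ = [7.680e-08, 4.608e-08, 1.229e-07, 2.304e-08, 6.144e-08]  ψ = [1, 4, 0, 4, 0]  (obs o_5=4)
backtrack: best end state = 2; path = [2, 1, 2, 1, 0, 2]

path = [2, 1, 2, 1, 0, 2]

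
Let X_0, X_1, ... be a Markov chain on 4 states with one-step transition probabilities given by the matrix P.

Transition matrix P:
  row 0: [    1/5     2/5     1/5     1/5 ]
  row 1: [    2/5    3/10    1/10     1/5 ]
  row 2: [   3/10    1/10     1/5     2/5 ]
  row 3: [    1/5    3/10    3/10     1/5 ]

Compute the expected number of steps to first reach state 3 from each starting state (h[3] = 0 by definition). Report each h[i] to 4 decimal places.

First-step conditioning: h[3] = 0; for i ≠ 3, h[i] = 1 + Σ_k P[i][k]·h[k].
  h[0] = 1 + 1/5·h[0] + 2/5·h[1] + 1/5·h[2]
  h[1] = 1 + 2/5·h[0] + 3/10·h[1] + 1/10·h[2]
  h[2] = 1 + 3/10·h[0] + 1/10·h[1] + 1/5·h[2]
Solving the 3×3 linear system over states ≠ 3 gives exactly h = [107/25, 109/25, 17/5, 0] (h[3] = 0 is the target).

h = [4.2800, 4.3600, 3.4000, 0.0000]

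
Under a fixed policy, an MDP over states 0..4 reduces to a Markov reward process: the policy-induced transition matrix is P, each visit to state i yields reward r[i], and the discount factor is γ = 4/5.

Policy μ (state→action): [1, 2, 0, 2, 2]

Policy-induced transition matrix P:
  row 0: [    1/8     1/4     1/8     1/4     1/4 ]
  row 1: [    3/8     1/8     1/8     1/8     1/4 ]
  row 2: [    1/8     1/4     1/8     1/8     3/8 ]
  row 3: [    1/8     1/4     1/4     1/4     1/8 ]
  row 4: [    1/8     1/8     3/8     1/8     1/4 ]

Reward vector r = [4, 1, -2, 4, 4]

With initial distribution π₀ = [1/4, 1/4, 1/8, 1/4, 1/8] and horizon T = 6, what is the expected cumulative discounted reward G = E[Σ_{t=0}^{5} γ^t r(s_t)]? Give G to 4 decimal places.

t=0: π = [0.2500, 0.2500, 0.1250, 0.2500, 0.1250], E[r] = 2.5000, γ^t·E[r] = 2.500000, running G = 2.500000
t=1: π = [0.1875, 0.2031, 0.1875, 0.1875, 0.2344], E[r] = 2.2656, γ^t·E[r] = 1.812500, running G = 4.312500
t=2: π = [0.1758, 0.1953, 0.2070, 0.1719, 0.2500], E[r] = 2.1719, γ^t·E[r] = 1.390000, running G = 5.702500
t=3: π = [0.1738, 0.1943, 0.2090, 0.1685, 0.2544], E[r] = 2.1631, γ^t·E[r] = 1.107500, running G = 6.810000
t=4: π = [0.1736, 0.1939, 0.2097, 0.1678, 0.2551], E[r] = 2.1603, γ^t·E[r] = 0.884875, running G = 7.694875
t=5: π = [0.1735, 0.1939, 0.2097, 0.1677, 0.2552], E[r] = 2.1599, γ^t·E[r] = 0.707765, running G = 8.402640

G = 8.4026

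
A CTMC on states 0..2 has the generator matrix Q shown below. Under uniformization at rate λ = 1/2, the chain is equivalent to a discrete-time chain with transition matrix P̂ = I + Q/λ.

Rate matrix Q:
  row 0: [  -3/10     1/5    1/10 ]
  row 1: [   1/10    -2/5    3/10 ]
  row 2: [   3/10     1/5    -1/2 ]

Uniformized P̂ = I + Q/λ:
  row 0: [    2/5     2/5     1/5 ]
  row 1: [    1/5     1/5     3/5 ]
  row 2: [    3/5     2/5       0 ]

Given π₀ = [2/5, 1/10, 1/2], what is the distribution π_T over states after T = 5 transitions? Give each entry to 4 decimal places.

π = [0.3896, 0.3334, 0.2770]

t=0: π = [0.4000, 0.1000, 0.5000]
t=1: π = [0.4800, 0.3800, 0.1400]
t=2: π = [0.3520, 0.3240, 0.3240]
t=3: π = [0.4000, 0.3352, 0.2648]
t=4: π = [0.3859, 0.3330, 0.2811]
t=5: π = [0.3896, 0.3334, 0.2770]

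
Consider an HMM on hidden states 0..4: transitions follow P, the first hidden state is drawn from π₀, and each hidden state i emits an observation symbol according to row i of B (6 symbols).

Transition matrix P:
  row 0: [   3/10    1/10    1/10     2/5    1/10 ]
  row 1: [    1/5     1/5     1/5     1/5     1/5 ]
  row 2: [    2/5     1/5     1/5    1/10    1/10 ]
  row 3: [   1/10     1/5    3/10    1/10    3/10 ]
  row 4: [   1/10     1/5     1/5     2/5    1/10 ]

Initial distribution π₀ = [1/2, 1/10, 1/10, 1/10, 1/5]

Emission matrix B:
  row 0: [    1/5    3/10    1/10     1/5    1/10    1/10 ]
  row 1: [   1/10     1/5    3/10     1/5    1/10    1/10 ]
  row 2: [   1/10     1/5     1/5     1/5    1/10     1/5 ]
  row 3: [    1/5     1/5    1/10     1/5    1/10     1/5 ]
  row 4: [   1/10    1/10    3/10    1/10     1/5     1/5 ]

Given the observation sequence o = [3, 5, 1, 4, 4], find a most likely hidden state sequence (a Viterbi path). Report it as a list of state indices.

path = [0, 3, 2, 0, 3]

t=0: δ = [1.000e-01, 2.000e-02, 2.000e-02, 2.000e-02, 2.000e-02]  (obs o_0=3)
t=1: δ = [3.000e-03, 1.000e-03, 2.000e-03, 8.000e-03, 2.000e-03]  ψ = [0, 0, 0, 0, 0]  (obs o_1=5)
t=2: δ = [2.700e-04, 3.200e-04, 4.800e-04, 2.400e-04, 2.400e-04]  ψ = [0, 3, 3, 0, 3]  (obs o_2=1)
t=3: δ = [1.920e-05, 9.600e-06, 9.600e-06, 1.080e-05, 1.440e-05]  ψ = [2, 2, 2, 0, 3]  (obs o_3=4)
t=4: δ = [5.760e-07, 2.880e-07, 3.240e-07, 7.680e-07, 6.480e-07]  ψ = [0, 4, 3, 0, 3]  (obs o_4=4)
backtrack: best end state = 3; path = [0, 3, 2, 0, 3]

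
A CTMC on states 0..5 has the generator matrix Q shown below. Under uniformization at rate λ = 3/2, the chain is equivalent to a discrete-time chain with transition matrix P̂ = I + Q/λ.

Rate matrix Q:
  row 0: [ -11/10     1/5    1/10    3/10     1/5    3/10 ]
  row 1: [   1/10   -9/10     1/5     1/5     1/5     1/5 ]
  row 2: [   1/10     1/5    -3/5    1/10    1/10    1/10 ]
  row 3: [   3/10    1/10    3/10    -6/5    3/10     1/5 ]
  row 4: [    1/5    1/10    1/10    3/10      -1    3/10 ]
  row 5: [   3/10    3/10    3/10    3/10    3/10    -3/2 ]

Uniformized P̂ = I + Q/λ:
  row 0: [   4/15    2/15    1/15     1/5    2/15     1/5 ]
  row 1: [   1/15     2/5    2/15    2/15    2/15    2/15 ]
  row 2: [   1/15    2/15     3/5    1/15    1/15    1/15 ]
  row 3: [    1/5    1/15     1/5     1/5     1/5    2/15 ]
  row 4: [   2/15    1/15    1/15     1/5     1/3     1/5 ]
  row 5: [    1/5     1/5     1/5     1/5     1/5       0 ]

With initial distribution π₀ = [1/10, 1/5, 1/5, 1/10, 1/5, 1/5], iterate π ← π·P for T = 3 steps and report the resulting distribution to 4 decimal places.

π = [0.1444, 0.1639, 0.2412, 0.1575, 0.1709, 0.1220]

t=0: π = [0.1000, 0.2000, 0.2000, 0.1000, 0.2000, 0.2000]
t=1: π = [0.1400, 0.1800, 0.2267, 0.1600, 0.1800, 0.1133]
t=2: π = [0.1431, 0.1662, 0.2360, 0.1578, 0.1724, 0.1244]
t=3: π = [0.1444, 0.1639, 0.2412, 0.1575, 0.1709, 0.1220]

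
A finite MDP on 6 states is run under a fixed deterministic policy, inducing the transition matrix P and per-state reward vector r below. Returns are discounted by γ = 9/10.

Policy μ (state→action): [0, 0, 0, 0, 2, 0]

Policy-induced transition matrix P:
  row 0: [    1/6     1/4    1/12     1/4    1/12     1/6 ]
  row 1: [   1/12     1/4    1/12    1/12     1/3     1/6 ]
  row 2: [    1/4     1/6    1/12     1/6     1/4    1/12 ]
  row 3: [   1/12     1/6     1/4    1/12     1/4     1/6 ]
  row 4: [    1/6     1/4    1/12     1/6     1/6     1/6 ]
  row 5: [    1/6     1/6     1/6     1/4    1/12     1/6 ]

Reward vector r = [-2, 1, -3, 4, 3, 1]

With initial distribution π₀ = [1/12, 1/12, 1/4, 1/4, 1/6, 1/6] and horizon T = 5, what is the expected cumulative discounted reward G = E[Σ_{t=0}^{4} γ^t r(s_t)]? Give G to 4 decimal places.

t=0: π = [0.0833, 0.0833, 0.2500, 0.2500, 0.1667, 0.1667], E[r] = 0.8333, γ^t·E[r] = 0.833333, running G = 0.833333
t=1: π = [0.1597, 0.1944, 0.1389, 0.1597, 0.2014, 0.1458], E[r] = 0.8472, γ^t·E[r] = 0.762500, running G = 1.595833
t=2: π = [0.1487, 0.2130, 0.1221, 0.1626, 0.1985, 0.1551], E[r] = 0.9502, γ^t·E[r] = 0.769688, running G = 2.365521
t=3: π = [0.1455, 0.2133, 0.1234, 0.1607, 0.2006, 0.1565], E[r] = 0.9531, γ^t·E[r] = 0.694828, running G = 3.060349
t=4: π = [0.1458, 0.2133, 0.1232, 0.1607, 0.2007, 0.1564], E[r] = 0.9535, γ^t·E[r] = 0.625591, running G = 3.685939

G = 3.6859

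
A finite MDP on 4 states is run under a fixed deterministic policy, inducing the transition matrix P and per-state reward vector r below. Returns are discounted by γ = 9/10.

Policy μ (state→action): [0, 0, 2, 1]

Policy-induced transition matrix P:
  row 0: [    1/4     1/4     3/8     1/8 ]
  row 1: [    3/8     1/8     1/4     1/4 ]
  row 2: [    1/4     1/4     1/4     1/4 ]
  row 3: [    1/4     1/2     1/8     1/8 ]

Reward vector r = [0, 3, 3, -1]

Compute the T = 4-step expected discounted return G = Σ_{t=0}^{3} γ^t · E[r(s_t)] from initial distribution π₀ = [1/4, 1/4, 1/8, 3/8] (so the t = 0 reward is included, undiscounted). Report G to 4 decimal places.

G = 4.1906

t=0: π = [0.2500, 0.2500, 0.1250, 0.3750], E[r] = 0.7500, γ^t·E[r] = 0.750000, running G = 0.750000
t=1: π = [0.2813, 0.3125, 0.2344, 0.1719], E[r] = 1.4688, γ^t·E[r] = 1.321875, running G = 2.071875
t=2: π = [0.2891, 0.2539, 0.2637, 0.1934], E[r] = 1.3594, γ^t·E[r] = 1.101094, running G = 3.172969
t=3: π = [0.2817, 0.2666, 0.2620, 0.1897], E[r] = 1.3960, γ^t·E[r] = 1.017681, running G = 4.190650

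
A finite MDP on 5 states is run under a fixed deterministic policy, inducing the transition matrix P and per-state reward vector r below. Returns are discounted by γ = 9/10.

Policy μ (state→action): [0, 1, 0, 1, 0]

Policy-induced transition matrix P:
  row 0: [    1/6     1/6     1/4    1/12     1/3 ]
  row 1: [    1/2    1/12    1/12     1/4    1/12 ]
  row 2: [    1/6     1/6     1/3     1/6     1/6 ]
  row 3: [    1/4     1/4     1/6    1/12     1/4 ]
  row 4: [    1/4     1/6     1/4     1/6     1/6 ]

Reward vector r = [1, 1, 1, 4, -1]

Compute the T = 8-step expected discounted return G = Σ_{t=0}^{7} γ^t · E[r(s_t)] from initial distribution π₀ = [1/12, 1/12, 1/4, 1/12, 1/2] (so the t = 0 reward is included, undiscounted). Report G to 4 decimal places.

t=0: π = [0.0833, 0.0833, 0.2500, 0.0833, 0.5000], E[r] = 0.2500, γ^t·E[r] = 0.250000, running G = 0.250000
t=1: π = [0.2431, 0.1667, 0.2500, 0.1597, 0.1806], E[r] = 1.1181, γ^t·E[r] = 1.006250, running G = 1.256250
t=2: π = [0.2506, 0.1661, 0.2297, 0.1470, 0.2066], E[r] = 1.0278, γ^t·E[r] = 0.832500, running G = 2.088750
t=3: π = [0.2515, 0.1651, 0.2292, 0.1474, 0.2068], E[r] = 1.0285, γ^t·E[r] = 0.749742, running G = 2.838492
t=4: π = [0.2512, 0.1652, 0.2293, 0.1472, 0.2071], E[r] = 1.0273, γ^t·E[r] = 0.674035, running G = 3.512527
t=5: π = [0.2513, 0.1652, 0.2293, 0.1472, 0.2070], E[r] = 1.0276, γ^t·E[r] = 0.606806, running G = 4.119333
t=6: π = [0.2512, 0.1652, 0.2293, 0.1472, 0.2070], E[r] = 1.0276, γ^t·E[r] = 0.546095, running G = 4.665428
t=7: π = [0.2512, 0.1652, 0.2293, 0.1472, 0.2070], E[r] = 1.0276, γ^t·E[r] = 0.491491, running G = 5.156919

G = 5.1569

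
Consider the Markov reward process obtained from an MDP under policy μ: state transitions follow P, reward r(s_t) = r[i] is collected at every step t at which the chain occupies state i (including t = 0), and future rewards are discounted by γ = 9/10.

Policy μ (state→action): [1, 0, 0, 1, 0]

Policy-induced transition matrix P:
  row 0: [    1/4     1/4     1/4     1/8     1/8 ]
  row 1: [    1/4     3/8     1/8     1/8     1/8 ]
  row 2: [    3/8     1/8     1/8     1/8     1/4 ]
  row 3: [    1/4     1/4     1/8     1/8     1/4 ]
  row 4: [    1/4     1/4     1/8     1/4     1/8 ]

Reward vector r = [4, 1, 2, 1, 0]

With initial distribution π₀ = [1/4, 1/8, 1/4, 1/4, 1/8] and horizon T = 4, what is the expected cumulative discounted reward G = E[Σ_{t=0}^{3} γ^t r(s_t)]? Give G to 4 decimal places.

G = 6.2856

t=0: π = [0.2500, 0.1250, 0.2500, 0.2500, 0.1250], E[r] = 1.8750, γ^t·E[r] = 1.875000, running G = 1.875000
t=1: π = [0.2813, 0.2344, 0.1563, 0.1406, 0.1875], E[r] = 1.8125, γ^t·E[r] = 1.631250, running G = 3.506250
t=2: π = [0.2695, 0.2598, 0.1602, 0.1484, 0.1621], E[r] = 1.8066, γ^t·E[r] = 1.463379, running G = 4.969629
t=3: π = [0.2700, 0.2625, 0.1587, 0.1453, 0.1636], E[r] = 1.8052, γ^t·E[r] = 1.315973, running G = 6.285602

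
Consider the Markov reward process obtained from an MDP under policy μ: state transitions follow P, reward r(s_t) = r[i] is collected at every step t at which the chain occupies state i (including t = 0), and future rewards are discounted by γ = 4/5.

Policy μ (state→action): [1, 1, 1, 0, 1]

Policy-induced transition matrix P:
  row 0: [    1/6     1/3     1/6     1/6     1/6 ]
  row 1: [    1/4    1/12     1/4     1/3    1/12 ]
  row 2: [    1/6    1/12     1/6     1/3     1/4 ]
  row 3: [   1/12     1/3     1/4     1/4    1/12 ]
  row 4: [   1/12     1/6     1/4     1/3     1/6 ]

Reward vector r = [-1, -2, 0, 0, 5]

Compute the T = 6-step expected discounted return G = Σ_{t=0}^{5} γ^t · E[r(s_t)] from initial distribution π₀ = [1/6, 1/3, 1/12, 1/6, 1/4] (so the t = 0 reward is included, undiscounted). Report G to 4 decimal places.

G = 0.8317

t=0: π = [0.1667, 0.3333, 0.0833, 0.1667, 0.2500], E[r] = 0.4167, γ^t·E[r] = 0.416667, running G = 0.416667
t=1: π = [0.1597, 0.1875, 0.2292, 0.2917, 0.1319], E[r] = 0.1250, γ^t·E[r] = 0.100000, running G = 0.516667
t=2: π = [0.1470, 0.2072, 0.2176, 0.2824, 0.1458], E[r] = 0.1678, γ^t·E[r] = 0.107407, running G = 0.624074
t=3: π = [0.1482, 0.2028, 0.2196, 0.2853, 0.1440], E[r] = 0.1661, γ^t·E[r] = 0.085037, running G = 0.709111
t=4: π = [0.1478, 0.2037, 0.2193, 0.2849, 0.1443], E[r] = 0.1662, γ^t·E[r] = 0.068082, running G = 0.777193
t=5: π = [0.1479, 0.2035, 0.2194, 0.2850, 0.1442], E[r] = 0.1662, γ^t·E[r] = 0.054472, running G = 0.831666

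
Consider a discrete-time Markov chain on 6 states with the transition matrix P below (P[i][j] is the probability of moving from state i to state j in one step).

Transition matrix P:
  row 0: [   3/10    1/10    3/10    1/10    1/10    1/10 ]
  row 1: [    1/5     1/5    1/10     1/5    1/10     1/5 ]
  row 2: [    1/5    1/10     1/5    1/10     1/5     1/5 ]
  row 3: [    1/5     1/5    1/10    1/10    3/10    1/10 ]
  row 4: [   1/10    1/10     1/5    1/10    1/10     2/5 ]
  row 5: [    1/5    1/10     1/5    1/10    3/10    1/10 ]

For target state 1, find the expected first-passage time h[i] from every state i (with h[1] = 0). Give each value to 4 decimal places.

First-step conditioning: h[1] = 0; for i ≠ 1, h[i] = 1 + Σ_k P[i][k]·h[k].
  h[0] = 1 + 3/10·h[0] + 3/10·h[2] + 1/10·h[3] + 1/10·h[4] + 1/10·h[5]
  h[2] = 1 + 1/5·h[0] + 1/5·h[2] + 1/10·h[3] + 1/5·h[4] + 1/5·h[5]
  h[3] = 1 + 1/5·h[0] + 1/10·h[2] + 1/10·h[3] + 3/10·h[4] + 1/10·h[5]
  h[4] = 1 + 1/10·h[0] + 1/5·h[2] + 1/10·h[3] + 1/10·h[4] + 2/5·h[5]
  h[5] = 1 + 1/5·h[0] + 1/5·h[2] + 1/10·h[3] + 3/10·h[4] + 1/10·h[5]
Solving the 5×5 linear system over states ≠ 1 gives exactly h = [100/11, 0, 100/11, 90/11, 100/11, 100/11] (h[1] = 0 is the target).

h = [9.0909, 0.0000, 9.0909, 8.1818, 9.0909, 9.0909]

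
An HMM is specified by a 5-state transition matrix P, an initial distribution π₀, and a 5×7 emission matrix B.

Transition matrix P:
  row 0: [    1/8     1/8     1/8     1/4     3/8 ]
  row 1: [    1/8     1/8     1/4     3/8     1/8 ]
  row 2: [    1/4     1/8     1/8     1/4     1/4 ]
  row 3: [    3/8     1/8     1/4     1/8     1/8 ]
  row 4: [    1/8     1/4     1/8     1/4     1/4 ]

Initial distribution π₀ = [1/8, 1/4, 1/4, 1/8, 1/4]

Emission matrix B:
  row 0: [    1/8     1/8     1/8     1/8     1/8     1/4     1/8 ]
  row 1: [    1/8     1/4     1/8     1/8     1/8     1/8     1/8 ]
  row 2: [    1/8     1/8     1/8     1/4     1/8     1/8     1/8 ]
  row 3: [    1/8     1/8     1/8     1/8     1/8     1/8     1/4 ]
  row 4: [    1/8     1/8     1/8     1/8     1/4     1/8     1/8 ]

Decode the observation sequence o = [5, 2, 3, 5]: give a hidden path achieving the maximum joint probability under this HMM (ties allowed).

path = [1, 3, 2, 0]

t=0: δ = [3.125e-02, 3.125e-02, 3.125e-02, 1.562e-02, 3.125e-02]  (obs o_0=5)
t=1: δ = [9.766e-04, 9.766e-04, 9.766e-04, 1.465e-03, 1.465e-03]  ψ = [2, 4, 1, 1, 0]  (obs o_1=2)
t=2: δ = [6.866e-05, 4.578e-05, 9.155e-05, 4.578e-05, 4.578e-05]  ψ = [3, 4, 3, 1, 0]  (obs o_2=3)
t=3: δ = [5.722e-06, 1.431e-06, 1.431e-06, 2.861e-06, 3.219e-06]  ψ = [2, 2, 1, 2, 0]  (obs o_3=5)
backtrack: best end state = 0; path = [1, 3, 2, 0]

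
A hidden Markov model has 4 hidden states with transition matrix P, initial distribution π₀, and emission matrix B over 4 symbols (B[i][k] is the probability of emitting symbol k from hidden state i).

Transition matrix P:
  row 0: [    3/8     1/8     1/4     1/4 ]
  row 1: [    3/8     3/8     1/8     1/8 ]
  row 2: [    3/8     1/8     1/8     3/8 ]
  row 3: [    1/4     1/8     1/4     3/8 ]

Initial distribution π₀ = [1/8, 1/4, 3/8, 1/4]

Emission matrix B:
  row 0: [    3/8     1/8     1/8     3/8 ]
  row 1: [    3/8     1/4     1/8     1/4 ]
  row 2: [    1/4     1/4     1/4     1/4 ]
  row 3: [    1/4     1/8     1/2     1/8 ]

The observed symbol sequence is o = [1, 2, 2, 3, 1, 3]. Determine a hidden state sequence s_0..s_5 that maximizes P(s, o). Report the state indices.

t=0: δ = [1.562e-02, 6.250e-02, 9.375e-02, 3.125e-02]  (obs o_0=1)
t=1: δ = [4.395e-03, 2.930e-03, 2.930e-03, 1.758e-02]  ψ = [2, 1, 2, 2]  (obs o_1=2)
t=2: δ = [5.493e-04, 2.747e-04, 1.099e-03, 3.296e-03]  ψ = [3, 3, 3, 3]  (obs o_2=2)
t=3: δ = [3.090e-04, 1.030e-04, 2.060e-04, 1.545e-04]  ψ = [3, 3, 3, 3]  (obs o_3=3)
t=4: δ = [1.448e-05, 9.656e-06, 1.931e-05, 9.656e-06]  ψ = [0, 0, 0, 0]  (obs o_4=1)
t=5: δ = [2.716e-06, 9.052e-07, 9.052e-07, 9.052e-07]  ψ = [2, 1, 0, 2]  (obs o_5=3)
backtrack: best end state = 0; path = [2, 3, 3, 0, 2, 0]

path = [2, 3, 3, 0, 2, 0]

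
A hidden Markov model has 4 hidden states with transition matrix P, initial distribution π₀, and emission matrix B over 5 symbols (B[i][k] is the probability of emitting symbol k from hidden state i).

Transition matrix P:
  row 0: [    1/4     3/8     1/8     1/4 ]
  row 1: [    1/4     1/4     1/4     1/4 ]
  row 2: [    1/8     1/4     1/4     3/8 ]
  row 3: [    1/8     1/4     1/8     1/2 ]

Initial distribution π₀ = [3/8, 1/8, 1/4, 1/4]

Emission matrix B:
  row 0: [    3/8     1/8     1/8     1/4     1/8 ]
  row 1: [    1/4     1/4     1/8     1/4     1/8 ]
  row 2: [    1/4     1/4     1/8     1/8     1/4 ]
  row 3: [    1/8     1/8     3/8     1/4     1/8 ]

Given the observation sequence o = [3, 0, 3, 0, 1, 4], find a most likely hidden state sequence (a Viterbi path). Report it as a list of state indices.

path = [0, 0, 1, 0, 1, 2]

t=0: δ = [9.375e-02, 3.125e-02, 3.125e-02, 6.250e-02]  (obs o_0=3)
t=1: δ = [8.789e-03, 8.789e-03, 2.930e-03, 3.906e-03]  ψ = [0, 0, 0, 3]  (obs o_1=0)
t=2: δ = [5.493e-04, 8.240e-04, 2.747e-04, 5.493e-04]  ψ = [0, 0, 1, 0]  (obs o_2=3)
t=3: δ = [7.725e-05, 5.150e-05, 5.150e-05, 3.433e-05]  ψ = [1, 0, 1, 3]  (obs o_3=0)
t=4: δ = [2.414e-06, 7.242e-06, 3.219e-06, 2.414e-06]  ψ = [0, 0, 1, 0]  (obs o_4=1)
t=5: δ = [2.263e-07, 2.263e-07, 4.526e-07, 2.263e-07]  ψ = [1, 1, 1, 1]  (obs o_5=4)
backtrack: best end state = 2; path = [0, 0, 1, 0, 1, 2]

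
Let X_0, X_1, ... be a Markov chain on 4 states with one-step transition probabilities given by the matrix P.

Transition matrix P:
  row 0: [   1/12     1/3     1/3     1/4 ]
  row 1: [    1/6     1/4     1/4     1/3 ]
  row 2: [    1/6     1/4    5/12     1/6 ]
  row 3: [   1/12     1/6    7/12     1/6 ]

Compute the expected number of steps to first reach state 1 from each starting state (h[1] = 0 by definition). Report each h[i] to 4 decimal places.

h = [3.7677, 0.0000, 4.0516, 4.4129]

First-step conditioning: h[1] = 0; for i ≠ 1, h[i] = 1 + Σ_k P[i][k]·h[k].
  h[0] = 1 + 1/12·h[0] + 1/3·h[2] + 1/4·h[3]
  h[2] = 1 + 1/6·h[0] + 5/12·h[2] + 1/6·h[3]
  h[3] = 1 + 1/12·h[0] + 7/12·h[2] + 1/6·h[3]
Solving the 3×3 linear system over states ≠ 1 gives exactly h = [584/155, 0, 628/155, 684/155] (h[1] = 0 is the target).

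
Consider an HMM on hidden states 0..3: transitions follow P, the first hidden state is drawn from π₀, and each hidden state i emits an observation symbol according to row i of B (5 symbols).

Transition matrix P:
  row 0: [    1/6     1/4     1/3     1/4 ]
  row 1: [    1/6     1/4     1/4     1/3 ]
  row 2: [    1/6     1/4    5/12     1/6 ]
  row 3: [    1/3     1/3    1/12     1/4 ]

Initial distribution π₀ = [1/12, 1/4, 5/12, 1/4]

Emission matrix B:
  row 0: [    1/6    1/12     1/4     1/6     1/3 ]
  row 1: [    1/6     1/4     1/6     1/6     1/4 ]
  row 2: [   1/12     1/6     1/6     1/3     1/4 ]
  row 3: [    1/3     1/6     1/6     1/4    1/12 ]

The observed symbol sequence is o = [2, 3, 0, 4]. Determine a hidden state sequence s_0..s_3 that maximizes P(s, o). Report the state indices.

path = [2, 2, 3, 0]

t=0: δ = [2.083e-02, 4.167e-02, 6.944e-02, 4.167e-02]  (obs o_0=2)
t=1: δ = [2.315e-03, 2.894e-03, 9.645e-03, 3.472e-03]  ψ = [3, 2, 2, 1]  (obs o_1=3)
t=2: δ = [2.679e-04, 4.019e-04, 3.349e-04, 5.358e-04]  ψ = [2, 2, 2, 2]  (obs o_2=0)
t=3: δ = [5.954e-05, 4.465e-05, 3.489e-05, 1.116e-05]  ψ = [3, 3, 2, 1]  (obs o_3=4)
backtrack: best end state = 0; path = [2, 2, 3, 0]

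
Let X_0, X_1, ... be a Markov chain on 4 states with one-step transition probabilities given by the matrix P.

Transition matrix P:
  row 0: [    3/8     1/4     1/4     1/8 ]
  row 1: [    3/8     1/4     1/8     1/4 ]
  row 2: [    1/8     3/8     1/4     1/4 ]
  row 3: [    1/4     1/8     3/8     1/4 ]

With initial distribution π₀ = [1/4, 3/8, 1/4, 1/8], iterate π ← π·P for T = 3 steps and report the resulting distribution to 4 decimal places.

π = [0.2874, 0.2539, 0.2454, 0.2134]

t=0: π = [0.2500, 0.3750, 0.2500, 0.1250]
t=1: π = [0.2969, 0.2656, 0.2188, 0.2188]
t=2: π = [0.2930, 0.2500, 0.2441, 0.2129]
t=3: π = [0.2874, 0.2539, 0.2454, 0.2134]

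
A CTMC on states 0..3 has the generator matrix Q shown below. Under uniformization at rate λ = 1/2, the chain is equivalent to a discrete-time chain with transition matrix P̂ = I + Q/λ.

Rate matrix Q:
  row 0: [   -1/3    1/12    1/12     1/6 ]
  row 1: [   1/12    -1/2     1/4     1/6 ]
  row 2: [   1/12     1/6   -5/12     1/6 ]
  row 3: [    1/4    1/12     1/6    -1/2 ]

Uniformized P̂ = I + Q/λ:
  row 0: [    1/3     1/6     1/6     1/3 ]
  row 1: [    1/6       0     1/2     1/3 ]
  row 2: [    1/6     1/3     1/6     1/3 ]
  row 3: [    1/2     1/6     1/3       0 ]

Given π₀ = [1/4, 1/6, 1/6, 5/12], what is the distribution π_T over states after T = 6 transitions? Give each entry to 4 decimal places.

t=0: π = [0.2500, 0.1667, 0.1667, 0.4167]
t=1: π = [0.3472, 0.1667, 0.2917, 0.1944]
t=2: π = [0.2894, 0.1875, 0.2546, 0.2685]
t=3: π = [0.3044, 0.1779, 0.2739, 0.2438]
t=4: π = [0.2987, 0.1827, 0.2666, 0.2521]
t=5: π = [0.3005, 0.1807, 0.2696, 0.2493]
t=6: π = [0.2998, 0.1815, 0.2684, 0.2502]

π = [0.2998, 0.1815, 0.2684, 0.2502]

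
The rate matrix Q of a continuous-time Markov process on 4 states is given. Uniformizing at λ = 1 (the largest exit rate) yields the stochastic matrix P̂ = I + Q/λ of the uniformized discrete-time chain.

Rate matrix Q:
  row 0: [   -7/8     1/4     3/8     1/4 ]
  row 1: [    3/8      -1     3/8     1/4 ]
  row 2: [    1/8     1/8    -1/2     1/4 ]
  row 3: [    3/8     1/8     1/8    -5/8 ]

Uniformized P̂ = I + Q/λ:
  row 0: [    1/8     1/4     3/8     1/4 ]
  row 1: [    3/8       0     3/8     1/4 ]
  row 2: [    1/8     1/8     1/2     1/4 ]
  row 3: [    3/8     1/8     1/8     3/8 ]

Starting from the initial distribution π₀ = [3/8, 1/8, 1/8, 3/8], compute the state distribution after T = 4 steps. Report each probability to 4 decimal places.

t=0: π = [0.3750, 0.1250, 0.1250, 0.3750]
t=1: π = [0.2500, 0.1563, 0.2969, 0.2969]
t=2: π = [0.2383, 0.1367, 0.3379, 0.2871]
t=3: π = [0.2310, 0.1377, 0.3455, 0.2859]
t=4: π = [0.2309, 0.1367, 0.3467, 0.2857]

π = [0.2309, 0.1367, 0.3467, 0.2857]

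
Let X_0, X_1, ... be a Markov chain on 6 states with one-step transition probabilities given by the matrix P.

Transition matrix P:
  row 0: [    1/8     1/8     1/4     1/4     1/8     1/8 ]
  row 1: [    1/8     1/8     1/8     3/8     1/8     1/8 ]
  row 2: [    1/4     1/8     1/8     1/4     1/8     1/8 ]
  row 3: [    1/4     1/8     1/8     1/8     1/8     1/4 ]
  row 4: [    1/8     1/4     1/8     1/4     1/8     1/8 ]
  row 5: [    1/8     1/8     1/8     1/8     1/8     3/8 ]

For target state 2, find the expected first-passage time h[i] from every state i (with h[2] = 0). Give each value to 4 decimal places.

h = [6.0768, 6.9331, 0.0000, 6.8502, 6.9435, 6.9607]

First-step conditioning: h[2] = 0; for i ≠ 2, h[i] = 1 + Σ_k P[i][k]·h[k].
  h[0] = 1 + 1/8·h[0] + 1/8·h[1] + 1/4·h[3] + 1/8·h[4] + 1/8·h[5]
  h[1] = 1 + 1/8·h[0] + 1/8·h[1] + 3/8·h[3] + 1/8·h[4] + 1/8·h[5]
  h[3] = 1 + 1/4·h[0] + 1/8·h[1] + 1/8·h[3] + 1/8·h[4] + 1/4·h[5]
  h[4] = 1 + 1/8·h[0] + 1/4·h[1] + 1/4·h[3] + 1/8·h[4] + 1/8·h[5]
  h[5] = 1 + 1/8·h[0] + 1/8·h[1] + 1/8·h[3] + 1/8·h[4] + 3/8·h[5]
Solving the 5×5 linear system over states ≠ 2 gives exactly h = [14080/2317, 16064/2317, 0, 15872/2317, 16088/2317, 2304/331] (h[2] = 0 is the target).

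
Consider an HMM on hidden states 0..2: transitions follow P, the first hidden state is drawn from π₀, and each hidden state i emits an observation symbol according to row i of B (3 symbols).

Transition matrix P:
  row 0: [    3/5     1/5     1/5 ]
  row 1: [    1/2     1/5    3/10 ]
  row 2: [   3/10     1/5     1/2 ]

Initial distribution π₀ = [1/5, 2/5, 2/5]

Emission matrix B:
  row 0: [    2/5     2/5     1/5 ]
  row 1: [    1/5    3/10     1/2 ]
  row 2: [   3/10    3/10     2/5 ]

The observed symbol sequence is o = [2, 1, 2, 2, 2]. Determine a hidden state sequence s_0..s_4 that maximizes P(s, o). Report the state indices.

t=0: δ = [4.000e-02, 2.000e-01, 1.600e-01]  (obs o_0=2)
t=1: δ = [4.000e-02, 1.200e-02, 2.400e-02]  ψ = [1, 1, 2]  (obs o_1=1)
t=2: δ = [4.800e-03, 4.000e-03, 4.800e-03]  ψ = [0, 0, 2]  (obs o_2=2)
t=3: δ = [5.760e-04, 4.800e-04, 9.600e-04]  ψ = [0, 0, 2]  (obs o_3=2)
t=4: δ = [6.912e-05, 9.600e-05, 1.920e-04]  ψ = [0, 2, 2]  (obs o_4=2)
backtrack: best end state = 2; path = [2, 2, 2, 2, 2]

path = [2, 2, 2, 2, 2]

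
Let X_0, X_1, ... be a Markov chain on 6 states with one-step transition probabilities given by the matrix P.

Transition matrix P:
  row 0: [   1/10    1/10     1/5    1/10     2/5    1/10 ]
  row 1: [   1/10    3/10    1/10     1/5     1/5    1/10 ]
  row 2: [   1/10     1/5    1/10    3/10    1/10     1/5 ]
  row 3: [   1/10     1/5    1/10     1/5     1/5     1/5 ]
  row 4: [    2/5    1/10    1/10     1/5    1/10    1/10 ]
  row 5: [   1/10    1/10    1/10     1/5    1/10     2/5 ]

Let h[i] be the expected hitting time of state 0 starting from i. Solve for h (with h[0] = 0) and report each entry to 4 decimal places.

First-step conditioning: h[0] = 0; for i ≠ 0, h[i] = 1 + Σ_k P[i][k]·h[k].
  h[1] = 1 + 3/10·h[1] + 1/10·h[2] + 1/5·h[3] + 1/5·h[4] + 1/10·h[5]
  h[2] = 1 + 1/5·h[1] + 1/10·h[2] + 3/10·h[3] + 1/10·h[4] + 1/5·h[5]
  h[3] = 1 + 1/5·h[1] + 1/10·h[2] + 1/5·h[3] + 1/5·h[4] + 1/5·h[5]
  h[4] = 1 + 1/10·h[1] + 1/10·h[2] + 1/5·h[3] + 1/10·h[4] + 1/10·h[5]
  h[5] = 1 + 1/10·h[1] + 1/10·h[2] + 1/5·h[3] + 1/10·h[4] + 2/5·h[5]
Solving the 5×5 linear system over states ≠ 0 gives exactly h = [0, 7000/1027, 6110/869, 77300/11297, 56000/11297, 80000/11297] (h[0] = 0 is the target).

h = [0.0000, 6.8160, 7.0311, 6.8425, 4.9571, 7.0815]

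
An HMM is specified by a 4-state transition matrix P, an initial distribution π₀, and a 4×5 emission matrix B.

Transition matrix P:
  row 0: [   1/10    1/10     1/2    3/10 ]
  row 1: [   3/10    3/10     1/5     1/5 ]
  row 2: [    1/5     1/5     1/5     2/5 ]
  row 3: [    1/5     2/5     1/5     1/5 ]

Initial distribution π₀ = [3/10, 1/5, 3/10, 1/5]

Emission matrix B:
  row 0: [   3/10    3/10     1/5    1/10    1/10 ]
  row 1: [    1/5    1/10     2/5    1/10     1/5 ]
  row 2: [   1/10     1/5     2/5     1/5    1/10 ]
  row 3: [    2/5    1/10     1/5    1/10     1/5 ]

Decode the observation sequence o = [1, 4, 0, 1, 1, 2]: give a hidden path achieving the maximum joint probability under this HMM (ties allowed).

path = [0, 2, 3, 1, 0, 2]

t=0: δ = [9.000e-02, 2.000e-02, 6.000e-02, 2.000e-02]  (obs o_0=1)
t=1: δ = [1.200e-03, 2.400e-03, 4.500e-03, 5.400e-03]  ψ = [2, 2, 0, 0]  (obs o_1=4)
t=2: δ = [3.240e-04, 4.320e-04, 1.080e-04, 7.200e-04]  ψ = [3, 3, 3, 2]  (obs o_2=0)
t=3: δ = [4.320e-05, 2.880e-05, 3.240e-05, 1.440e-05]  ψ = [3, 3, 0, 3]  (obs o_3=1)
t=4: δ = [2.592e-06, 8.640e-07, 4.320e-06, 1.296e-06]  ψ = [1, 1, 0, 0]  (obs o_4=1)
t=5: δ = [1.728e-07, 3.456e-07, 5.184e-07, 3.456e-07]  ψ = [2, 2, 0, 2]  (obs o_5=2)
backtrack: best end state = 2; path = [0, 2, 3, 1, 0, 2]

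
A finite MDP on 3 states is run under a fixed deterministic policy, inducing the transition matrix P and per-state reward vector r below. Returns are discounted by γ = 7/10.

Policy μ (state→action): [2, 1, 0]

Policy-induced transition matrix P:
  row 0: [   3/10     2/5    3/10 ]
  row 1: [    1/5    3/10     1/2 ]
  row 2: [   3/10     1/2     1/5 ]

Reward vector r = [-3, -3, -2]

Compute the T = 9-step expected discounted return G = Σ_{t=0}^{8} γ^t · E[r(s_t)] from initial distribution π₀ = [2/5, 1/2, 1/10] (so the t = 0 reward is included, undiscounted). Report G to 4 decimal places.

G = -8.7119

t=0: π = [0.4000, 0.5000, 0.1000], E[r] = -2.9000, γ^t·E[r] = -2.900000, running G = -2.900000
t=1: π = [0.2500, 0.3600, 0.3900], E[r] = -2.6100, γ^t·E[r] = -1.827000, running G = -4.727000
t=2: π = [0.2640, 0.4030, 0.3330], E[r] = -2.6670, γ^t·E[r] = -1.306830, running G = -6.033830
t=3: π = [0.2597, 0.3930, 0.3473], E[r] = -2.6527, γ^t·E[r] = -0.909876, running G = -6.943706
t=4: π = [0.2607, 0.3954, 0.3439], E[r] = -2.6561, γ^t·E[r] = -0.637737, running G = -7.581443
t=5: π = [0.2605, 0.3948, 0.3447], E[r] = -2.6553, γ^t·E[r] = -0.446276, running G = -8.027719
t=6: π = [0.2605, 0.3950, 0.3445], E[r] = -2.6555, γ^t·E[r] = -0.312417, running G = -8.340136
t=7: π = [0.2605, 0.3950, 0.3445], E[r] = -2.6555, γ^t·E[r] = -0.218688, running G = -8.558824
t=8: π = [0.2605, 0.3950, 0.3445], E[r] = -2.6555, γ^t·E[r] = -0.153082, running G = -8.711907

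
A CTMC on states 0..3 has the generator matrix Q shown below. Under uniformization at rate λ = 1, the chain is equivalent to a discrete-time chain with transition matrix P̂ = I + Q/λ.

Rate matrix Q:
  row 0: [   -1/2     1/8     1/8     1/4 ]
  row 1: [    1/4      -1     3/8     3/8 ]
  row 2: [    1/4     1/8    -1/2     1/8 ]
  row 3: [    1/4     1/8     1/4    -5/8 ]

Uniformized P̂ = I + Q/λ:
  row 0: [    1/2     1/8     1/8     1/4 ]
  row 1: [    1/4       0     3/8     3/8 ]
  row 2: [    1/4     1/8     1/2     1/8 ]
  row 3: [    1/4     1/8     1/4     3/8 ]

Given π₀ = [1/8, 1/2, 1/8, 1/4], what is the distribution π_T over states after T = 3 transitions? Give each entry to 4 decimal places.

π = [0.3301, 0.1104, 0.3008, 0.2588]

t=0: π = [0.1250, 0.5000, 0.1250, 0.2500]
t=1: π = [0.2813, 0.0625, 0.3281, 0.3281]
t=2: π = [0.3203, 0.1172, 0.3047, 0.2578]
t=3: π = [0.3301, 0.1104, 0.3008, 0.2588]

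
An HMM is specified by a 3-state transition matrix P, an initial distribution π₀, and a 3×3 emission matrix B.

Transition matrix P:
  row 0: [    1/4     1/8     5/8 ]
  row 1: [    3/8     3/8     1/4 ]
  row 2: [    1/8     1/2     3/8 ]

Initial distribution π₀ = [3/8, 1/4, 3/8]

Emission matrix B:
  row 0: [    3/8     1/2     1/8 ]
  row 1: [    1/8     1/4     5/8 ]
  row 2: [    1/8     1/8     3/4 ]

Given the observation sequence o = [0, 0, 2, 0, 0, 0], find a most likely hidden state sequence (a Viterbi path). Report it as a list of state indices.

t=0: δ = [1.406e-01, 3.125e-02, 4.688e-02]  (obs o_0=0)
t=1: δ = [1.318e-02, 2.930e-03, 1.099e-02]  ψ = [0, 2, 0]  (obs o_1=0)
t=2: δ = [4.120e-04, 3.433e-03, 6.180e-03]  ψ = [0, 2, 0]  (obs o_2=2)
t=3: δ = [4.828e-04, 3.862e-04, 2.897e-04]  ψ = [1, 2, 2]  (obs o_3=0)
t=4: δ = [5.431e-05, 1.810e-05, 3.772e-05]  ψ = [1, 1, 0]  (obs o_4=0)
t=5: δ = [5.092e-06, 2.357e-06, 4.243e-06]  ψ = [0, 2, 0]  (obs o_5=0)
backtrack: best end state = 0; path = [0, 0, 2, 1, 0, 0]

path = [0, 0, 2, 1, 0, 0]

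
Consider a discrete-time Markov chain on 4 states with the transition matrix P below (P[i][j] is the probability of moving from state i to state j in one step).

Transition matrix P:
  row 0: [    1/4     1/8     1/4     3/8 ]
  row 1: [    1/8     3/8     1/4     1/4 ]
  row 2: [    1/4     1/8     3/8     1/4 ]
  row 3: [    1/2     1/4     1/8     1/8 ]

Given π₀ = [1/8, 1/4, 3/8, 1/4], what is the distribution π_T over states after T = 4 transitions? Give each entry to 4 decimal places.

π = [0.2871, 0.2090, 0.2496, 0.2543]

t=0: π = [0.1250, 0.2500, 0.3750, 0.2500]
t=1: π = [0.2813, 0.2188, 0.2656, 0.2344]
t=2: π = [0.2813, 0.2090, 0.2539, 0.2559]
t=3: π = [0.2878, 0.2092, 0.2498, 0.2532]
t=4: π = [0.2871, 0.2090, 0.2496, 0.2543]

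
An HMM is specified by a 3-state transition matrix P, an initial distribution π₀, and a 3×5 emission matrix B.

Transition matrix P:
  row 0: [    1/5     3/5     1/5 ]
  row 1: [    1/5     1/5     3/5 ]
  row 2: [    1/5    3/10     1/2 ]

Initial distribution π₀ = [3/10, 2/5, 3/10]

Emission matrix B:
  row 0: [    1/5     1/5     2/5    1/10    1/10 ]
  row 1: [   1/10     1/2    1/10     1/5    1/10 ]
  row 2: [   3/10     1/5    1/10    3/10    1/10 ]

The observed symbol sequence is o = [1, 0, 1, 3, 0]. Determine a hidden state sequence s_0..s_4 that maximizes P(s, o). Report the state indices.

path = [1, 2, 1, 2, 2]

t=0: δ = [6.000e-02, 2.000e-01, 6.000e-02]  (obs o_0=1)
t=1: δ = [8.000e-03, 4.000e-03, 3.600e-02]  ψ = [1, 1, 1]  (obs o_1=0)
t=2: δ = [1.440e-03, 5.400e-03, 3.600e-03]  ψ = [2, 2, 2]  (obs o_2=1)
t=3: δ = [1.080e-04, 2.160e-04, 9.720e-04]  ψ = [1, 1, 1]  (obs o_3=3)
t=4: δ = [3.888e-05, 2.916e-05, 1.458e-04]  ψ = [2, 2, 2]  (obs o_4=0)
backtrack: best end state = 2; path = [1, 2, 1, 2, 2]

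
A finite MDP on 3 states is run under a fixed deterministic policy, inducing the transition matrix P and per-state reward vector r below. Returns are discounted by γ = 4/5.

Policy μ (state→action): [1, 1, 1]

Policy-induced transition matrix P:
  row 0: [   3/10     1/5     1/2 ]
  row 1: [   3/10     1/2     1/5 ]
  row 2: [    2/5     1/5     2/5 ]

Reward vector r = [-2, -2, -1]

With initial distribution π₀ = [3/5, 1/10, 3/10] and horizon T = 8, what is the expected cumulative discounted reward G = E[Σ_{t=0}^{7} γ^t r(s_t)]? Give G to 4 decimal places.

G = -6.7717

t=0: π = [0.6000, 0.1000, 0.3000], E[r] = -1.7000, γ^t·E[r] = -1.700000, running G = -1.700000
t=1: π = [0.3300, 0.2300, 0.4400], E[r] = -1.5600, γ^t·E[r] = -1.248000, running G = -2.948000
t=2: π = [0.3440, 0.2690, 0.3870], E[r] = -1.6130, γ^t·E[r] = -1.032320, running G = -3.980320
t=3: π = [0.3387, 0.2807, 0.3806], E[r] = -1.6194, γ^t·E[r] = -0.829133, running G = -4.809453
t=4: π = [0.3381, 0.2842, 0.3777], E[r] = -1.6223, γ^t·E[r] = -0.664482, running G = -5.473935
t=5: π = [0.3378, 0.2853, 0.3770], E[r] = -1.6230, γ^t·E[r] = -0.531836, running G = -6.005771
t=6: π = [0.3377, 0.2856, 0.3767], E[r] = -1.6233, γ^t·E[r] = -0.425532, running G = -6.431303
t=7: π = [0.3377, 0.2857, 0.3767], E[r] = -1.6233, γ^t·E[r] = -0.340440, running G = -6.771743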